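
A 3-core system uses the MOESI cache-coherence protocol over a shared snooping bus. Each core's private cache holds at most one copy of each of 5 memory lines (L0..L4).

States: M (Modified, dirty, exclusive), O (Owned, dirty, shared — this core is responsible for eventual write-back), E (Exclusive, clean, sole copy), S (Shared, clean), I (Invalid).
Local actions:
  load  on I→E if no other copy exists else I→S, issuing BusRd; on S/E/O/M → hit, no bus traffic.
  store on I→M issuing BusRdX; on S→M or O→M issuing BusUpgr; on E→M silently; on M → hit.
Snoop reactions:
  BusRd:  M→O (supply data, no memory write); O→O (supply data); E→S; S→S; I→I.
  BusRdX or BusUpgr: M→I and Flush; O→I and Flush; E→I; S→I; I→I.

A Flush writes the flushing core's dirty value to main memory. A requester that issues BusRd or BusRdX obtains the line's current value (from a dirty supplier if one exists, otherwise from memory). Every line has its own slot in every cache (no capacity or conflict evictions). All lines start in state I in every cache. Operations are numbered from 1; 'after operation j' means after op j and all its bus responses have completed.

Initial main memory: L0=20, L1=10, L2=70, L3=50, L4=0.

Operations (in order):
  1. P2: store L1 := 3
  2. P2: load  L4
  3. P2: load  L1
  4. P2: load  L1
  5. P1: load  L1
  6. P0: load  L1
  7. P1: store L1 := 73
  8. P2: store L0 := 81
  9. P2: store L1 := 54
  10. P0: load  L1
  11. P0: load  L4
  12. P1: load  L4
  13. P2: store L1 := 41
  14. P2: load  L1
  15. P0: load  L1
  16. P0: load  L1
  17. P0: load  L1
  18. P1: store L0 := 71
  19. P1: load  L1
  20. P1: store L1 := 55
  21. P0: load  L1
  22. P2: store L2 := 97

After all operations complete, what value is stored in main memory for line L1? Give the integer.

memory[L1] = 41

1. P2: store L1 := 3  bus=[BusRdX]  L1: P0=I P1=I P2=M  mem[L1]=10
2. P2: load  L4  bus=[BusRd]  L4: P0=I P1=I P2=E  mem[L4]=0
3. P2: load  L1  bus=[-]  L1: P0=I P1=I P2=M  mem[L1]=10
4. P2: load  L1  bus=[-]  L1: P0=I P1=I P2=M  mem[L1]=10
5. P1: load  L1  bus=[BusRd]  L1: P0=I P1=S P2=O  mem[L1]=10
6. P0: load  L1  bus=[BusRd]  L1: P0=S P1=S P2=O  mem[L1]=10
7. P1: store L1 := 73  bus=[BusUpgr,Flush]  L1: P0=I P1=M P2=I  mem[L1]=3
8. P2: store L0 := 81  bus=[BusRdX]  L0: P0=I P1=I P2=M  mem[L0]=20
9. P2: store L1 := 54  bus=[BusRdX,Flush]  L1: P0=I P1=I P2=M  mem[L1]=73
10. P0: load  L1  bus=[BusRd]  L1: P0=S P1=I P2=O  mem[L1]=73
11. P0: load  L4  bus=[BusRd]  L4: P0=S P1=I P2=S  mem[L4]=0
12. P1: load  L4  bus=[BusRd]  L4: P0=S P1=S P2=S  mem[L4]=0
13. P2: store L1 := 41  bus=[BusUpgr]  L1: P0=I P1=I P2=M  mem[L1]=73
14. P2: load  L1  bus=[-]  L1: P0=I P1=I P2=M  mem[L1]=73
15. P0: load  L1  bus=[BusRd]  L1: P0=S P1=I P2=O  mem[L1]=73
16. P0: load  L1  bus=[-]  L1: P0=S P1=I P2=O  mem[L1]=73
17. P0: load  L1  bus=[-]  L1: P0=S P1=I P2=O  mem[L1]=73
18. P1: store L0 := 71  bus=[BusRdX,Flush]  L0: P0=I P1=M P2=I  mem[L0]=81
19. P1: load  L1  bus=[BusRd]  L1: P0=S P1=S P2=O  mem[L1]=73
20. P1: store L1 := 55  bus=[BusUpgr,Flush]  L1: P0=I P1=M P2=I  mem[L1]=41
21. P0: load  L1  bus=[BusRd]  L1: P0=S P1=O P2=I  mem[L1]=41
22. P2: store L2 := 97  bus=[BusRdX]  L2: P0=I P1=I P2=M  mem[L2]=70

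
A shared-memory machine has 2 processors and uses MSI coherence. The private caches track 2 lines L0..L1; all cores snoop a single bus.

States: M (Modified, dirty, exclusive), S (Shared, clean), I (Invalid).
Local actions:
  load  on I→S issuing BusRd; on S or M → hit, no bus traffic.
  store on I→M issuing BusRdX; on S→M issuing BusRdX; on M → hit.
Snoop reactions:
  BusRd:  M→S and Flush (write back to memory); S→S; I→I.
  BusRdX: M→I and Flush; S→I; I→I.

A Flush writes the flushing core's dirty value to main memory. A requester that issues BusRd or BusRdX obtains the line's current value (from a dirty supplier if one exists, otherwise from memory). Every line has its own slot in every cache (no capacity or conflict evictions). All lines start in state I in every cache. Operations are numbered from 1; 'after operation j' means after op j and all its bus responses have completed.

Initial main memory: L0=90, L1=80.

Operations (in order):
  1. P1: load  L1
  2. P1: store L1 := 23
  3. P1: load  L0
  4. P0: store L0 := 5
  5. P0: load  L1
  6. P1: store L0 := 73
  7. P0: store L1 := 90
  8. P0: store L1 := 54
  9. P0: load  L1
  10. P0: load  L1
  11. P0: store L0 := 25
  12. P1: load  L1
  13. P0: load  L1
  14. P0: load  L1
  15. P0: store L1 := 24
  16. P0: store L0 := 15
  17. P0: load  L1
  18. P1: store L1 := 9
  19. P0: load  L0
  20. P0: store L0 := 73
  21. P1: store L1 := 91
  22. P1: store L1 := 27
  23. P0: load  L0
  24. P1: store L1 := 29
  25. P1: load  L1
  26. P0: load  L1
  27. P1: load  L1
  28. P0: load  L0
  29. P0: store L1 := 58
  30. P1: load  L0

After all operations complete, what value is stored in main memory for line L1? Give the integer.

[1] P1: load  L1 | P0:I, P1:S(80) | bus: BusRd
[2] P1: store L1 := 23 | P0:I, P1:M(23) | bus: BusRdX
[3] P1: load  L0 | P0:I, P1:S(90) | bus: BusRd
[4] P0: store L0 := 5 | P0:M(5), P1:I | bus: BusRdX
[5] P0: load  L1 | P0:S(23), P1:S(23) | bus: BusRd,Flush
[6] P1: store L0 := 73 | P0:I, P1:M(73) | bus: BusRdX,Flush
[7] P0: store L1 := 90 | P0:M(90), P1:I | bus: BusRdX
[8] P0: store L1 := 54 | P0:M(54), P1:I | bus: none
[9] P0: load  L1 | P0:M(54), P1:I | bus: none
[10] P0: load  L1 | P0:M(54), P1:I | bus: none
[11] P0: store L0 := 25 | P0:M(25), P1:I | bus: BusRdX,Flush
[12] P1: load  L1 | P0:S(54), P1:S(54) | bus: BusRd,Flush
[13] P0: load  L1 | P0:S(54), P1:S(54) | bus: none
[14] P0: load  L1 | P0:S(54), P1:S(54) | bus: none
[15] P0: store L1 := 24 | P0:M(24), P1:I | bus: BusRdX
[16] P0: store L0 := 15 | P0:M(15), P1:I | bus: none
[17] P0: load  L1 | P0:M(24), P1:I | bus: none
[18] P1: store L1 := 9 | P0:I, P1:M(9) | bus: BusRdX,Flush
[19] P0: load  L0 | P0:M(15), P1:I | bus: none
[20] P0: store L0 := 73 | P0:M(73), P1:I | bus: none
[21] P1: store L1 := 91 | P0:I, P1:M(91) | bus: none
[22] P1: store L1 := 27 | P0:I, P1:M(27) | bus: none
[23] P0: load  L0 | P0:M(73), P1:I | bus: none
[24] P1: store L1 := 29 | P0:I, P1:M(29) | bus: none
[25] P1: load  L1 | P0:I, P1:M(29) | bus: none
[26] P0: load  L1 | P0:S(29), P1:S(29) | bus: BusRd,Flush
[27] P1: load  L1 | P0:S(29), P1:S(29) | bus: none
[28] P0: load  L0 | P0:M(73), P1:I | bus: none
[29] P0: store L1 := 58 | P0:M(58), P1:I | bus: BusRdX
[30] P1: load  L0 | P0:S(73), P1:S(73) | bus: BusRd,Flush

memory[L1] = 29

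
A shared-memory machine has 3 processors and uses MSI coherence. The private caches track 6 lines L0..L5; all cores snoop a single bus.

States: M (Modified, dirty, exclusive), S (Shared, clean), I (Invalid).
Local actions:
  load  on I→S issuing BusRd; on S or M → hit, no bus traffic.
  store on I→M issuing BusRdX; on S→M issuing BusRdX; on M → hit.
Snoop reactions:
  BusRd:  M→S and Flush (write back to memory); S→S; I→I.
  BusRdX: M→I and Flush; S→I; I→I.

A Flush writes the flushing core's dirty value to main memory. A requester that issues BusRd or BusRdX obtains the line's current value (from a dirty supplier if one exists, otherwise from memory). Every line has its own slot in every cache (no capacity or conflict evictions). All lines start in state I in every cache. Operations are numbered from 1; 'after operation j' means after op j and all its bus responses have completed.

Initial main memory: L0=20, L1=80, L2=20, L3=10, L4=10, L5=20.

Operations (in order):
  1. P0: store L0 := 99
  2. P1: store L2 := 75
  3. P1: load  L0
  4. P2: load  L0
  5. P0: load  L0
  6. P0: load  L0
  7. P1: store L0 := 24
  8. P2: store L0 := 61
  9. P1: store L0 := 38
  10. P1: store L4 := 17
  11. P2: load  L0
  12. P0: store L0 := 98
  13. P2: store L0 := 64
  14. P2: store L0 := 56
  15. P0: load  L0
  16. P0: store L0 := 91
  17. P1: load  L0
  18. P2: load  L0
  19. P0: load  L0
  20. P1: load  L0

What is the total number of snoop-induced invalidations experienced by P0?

invalidations = 2

  op1 P0: store L0 := 99 → M/I/I on L0; bus BusRdX; mem=20
  op2 P1: store L2 := 75 → I/M/I on L2; bus BusRdX; mem=20
  op3 P1: load  L0 → S/S/I on L0; bus BusRd Flush; mem=99
  op4 P2: load  L0 → S/S/S on L0; bus BusRd; mem=99
  op5 P0: load  L0 → S/S/S on L0; bus (none); mem=99
  op6 P0: load  L0 → S/S/S on L0; bus (none); mem=99
  op7 P1: store L0 := 24 → I/M/I on L0; bus BusRdX; mem=99
  op8 P2: store L0 := 61 → I/I/M on L0; bus BusRdX Flush; mem=24
  op9 P1: store L0 := 38 → I/M/I on L0; bus BusRdX Flush; mem=61
  op10 P1: store L4 := 17 → I/M/I on L4; bus BusRdX; mem=10
  op11 P2: load  L0 → I/S/S on L0; bus BusRd Flush; mem=38
  op12 P0: store L0 := 98 → M/I/I on L0; bus BusRdX; mem=38
  op13 P2: store L0 := 64 → I/I/M on L0; bus BusRdX Flush; mem=98
  op14 P2: store L0 := 56 → I/I/M on L0; bus (none); mem=98
  op15 P0: load  L0 → S/I/S on L0; bus BusRd Flush; mem=56
  op16 P0: store L0 := 91 → M/I/I on L0; bus BusRdX; mem=56
  op17 P1: load  L0 → S/S/I on L0; bus BusRd Flush; mem=91
  op18 P2: load  L0 → S/S/S on L0; bus BusRd; mem=91
  op19 P0: load  L0 → S/S/S on L0; bus (none); mem=91
  op20 P1: load  L0 → S/S/S on L0; bus (none); mem=91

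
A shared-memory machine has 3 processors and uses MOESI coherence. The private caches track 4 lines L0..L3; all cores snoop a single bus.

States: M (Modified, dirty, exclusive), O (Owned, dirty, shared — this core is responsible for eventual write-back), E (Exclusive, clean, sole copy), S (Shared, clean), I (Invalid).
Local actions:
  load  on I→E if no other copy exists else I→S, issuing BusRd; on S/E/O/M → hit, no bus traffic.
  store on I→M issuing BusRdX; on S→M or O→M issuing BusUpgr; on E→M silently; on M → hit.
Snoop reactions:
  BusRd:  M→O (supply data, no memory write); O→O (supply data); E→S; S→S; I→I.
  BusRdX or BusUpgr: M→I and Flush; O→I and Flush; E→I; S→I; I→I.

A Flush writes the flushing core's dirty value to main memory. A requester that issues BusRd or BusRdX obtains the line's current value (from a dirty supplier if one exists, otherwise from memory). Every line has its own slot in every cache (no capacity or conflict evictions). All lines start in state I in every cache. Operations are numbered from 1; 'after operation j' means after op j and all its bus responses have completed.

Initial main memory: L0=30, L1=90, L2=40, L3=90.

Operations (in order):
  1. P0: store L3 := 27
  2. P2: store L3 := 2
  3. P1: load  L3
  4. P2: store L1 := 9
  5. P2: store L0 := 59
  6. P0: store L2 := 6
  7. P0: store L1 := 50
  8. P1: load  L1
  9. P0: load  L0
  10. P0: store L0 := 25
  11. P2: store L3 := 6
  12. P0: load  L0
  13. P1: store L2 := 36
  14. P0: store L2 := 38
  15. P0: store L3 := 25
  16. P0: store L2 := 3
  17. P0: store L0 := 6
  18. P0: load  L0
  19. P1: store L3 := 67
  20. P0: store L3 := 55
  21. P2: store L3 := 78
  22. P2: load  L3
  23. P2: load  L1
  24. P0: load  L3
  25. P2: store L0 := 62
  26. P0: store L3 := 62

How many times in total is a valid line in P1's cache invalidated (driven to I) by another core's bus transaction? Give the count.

step 1: P0: store L3 := 27  ⟶  MII  (L3)  txn=BusRdX  M[L3]=90
step 2: P2: store L3 := 2  ⟶  IIM  (L3)  txn=BusRdX+Flush  M[L3]=27
step 3: P1: load  L3  ⟶  ISO  (L3)  txn=BusRd  M[L3]=27
step 4: P2: store L1 := 9  ⟶  IIM  (L1)  txn=BusRdX  M[L1]=90
step 5: P2: store L0 := 59  ⟶  IIM  (L0)  txn=BusRdX  M[L0]=30
step 6: P0: store L2 := 6  ⟶  MII  (L2)  txn=BusRdX  M[L2]=40
step 7: P0: store L1 := 50  ⟶  MII  (L1)  txn=BusRdX+Flush  M[L1]=9
step 8: P1: load  L1  ⟶  OSI  (L1)  txn=BusRd  M[L1]=9
step 9: P0: load  L0  ⟶  SIO  (L0)  txn=BusRd  M[L0]=30
step 10: P0: store L0 := 25  ⟶  MII  (L0)  txn=BusUpgr+Flush  M[L0]=59
step 11: P2: store L3 := 6  ⟶  IIM  (L3)  txn=BusUpgr  M[L3]=27
step 12: P0: load  L0  ⟶  MII  (L0)  txn=∅  M[L0]=59
step 13: P1: store L2 := 36  ⟶  IMI  (L2)  txn=BusRdX+Flush  M[L2]=6
step 14: P0: store L2 := 38  ⟶  MII  (L2)  txn=BusRdX+Flush  M[L2]=36
step 15: P0: store L3 := 25  ⟶  MII  (L3)  txn=BusRdX+Flush  M[L3]=6
step 16: P0: store L2 := 3  ⟶  MII  (L2)  txn=∅  M[L2]=36
step 17: P0: store L0 := 6  ⟶  MII  (L0)  txn=∅  M[L0]=59
step 18: P0: load  L0  ⟶  MII  (L0)  txn=∅  M[L0]=59
step 19: P1: store L3 := 67  ⟶  IMI  (L3)  txn=BusRdX+Flush  M[L3]=25
step 20: P0: store L3 := 55  ⟶  MII  (L3)  txn=BusRdX+Flush  M[L3]=67
step 21: P2: store L3 := 78  ⟶  IIM  (L3)  txn=BusRdX+Flush  M[L3]=55
step 22: P2: load  L3  ⟶  IIM  (L3)  txn=∅  M[L3]=55
step 23: P2: load  L1  ⟶  OSS  (L1)  txn=BusRd  M[L1]=9
step 24: P0: load  L3  ⟶  SIO  (L3)  txn=BusRd  M[L3]=55
step 25: P2: store L0 := 62  ⟶  IIM  (L0)  txn=BusRdX+Flush  M[L0]=6
step 26: P0: store L3 := 62  ⟶  MII  (L3)  txn=BusUpgr+Flush  M[L3]=78

invalidations = 3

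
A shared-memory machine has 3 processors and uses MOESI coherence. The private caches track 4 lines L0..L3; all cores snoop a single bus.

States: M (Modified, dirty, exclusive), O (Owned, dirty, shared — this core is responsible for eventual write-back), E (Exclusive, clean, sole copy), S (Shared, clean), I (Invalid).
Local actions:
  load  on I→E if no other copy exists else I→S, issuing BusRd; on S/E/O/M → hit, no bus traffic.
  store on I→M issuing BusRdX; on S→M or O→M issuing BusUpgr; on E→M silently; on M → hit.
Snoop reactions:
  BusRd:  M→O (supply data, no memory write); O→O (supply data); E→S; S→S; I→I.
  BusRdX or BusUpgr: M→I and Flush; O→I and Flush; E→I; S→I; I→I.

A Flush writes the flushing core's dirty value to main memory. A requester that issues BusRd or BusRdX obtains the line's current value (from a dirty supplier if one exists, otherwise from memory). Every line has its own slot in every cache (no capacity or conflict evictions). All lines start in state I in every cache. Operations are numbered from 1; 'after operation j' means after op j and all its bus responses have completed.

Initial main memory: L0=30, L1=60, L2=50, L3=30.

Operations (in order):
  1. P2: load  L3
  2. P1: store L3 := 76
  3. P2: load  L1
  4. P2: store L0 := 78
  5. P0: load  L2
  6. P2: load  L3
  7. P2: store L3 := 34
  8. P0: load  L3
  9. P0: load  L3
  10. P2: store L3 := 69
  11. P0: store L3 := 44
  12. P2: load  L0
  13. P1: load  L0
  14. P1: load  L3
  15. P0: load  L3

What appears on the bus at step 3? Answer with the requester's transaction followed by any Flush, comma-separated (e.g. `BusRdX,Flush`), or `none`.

1. P2: load  L3  bus=[BusRd]  L3: P0=I P1=I P2=E  mem[L3]=30
2. P1: store L3 := 76  bus=[BusRdX]  L3: P0=I P1=M P2=I  mem[L3]=30
3. P2: load  L1  bus=[BusRd]  L1: P0=I P1=I P2=E  mem[L1]=60
4. P2: store L0 := 78  bus=[BusRdX]  L0: P0=I P1=I P2=M  mem[L0]=30
5. P0: load  L2  bus=[BusRd]  L2: P0=E P1=I P2=I  mem[L2]=50
6. P2: load  L3  bus=[BusRd]  L3: P0=I P1=O P2=S  mem[L3]=30
7. P2: store L3 := 34  bus=[BusUpgr,Flush]  L3: P0=I P1=I P2=M  mem[L3]=76
8. P0: load  L3  bus=[BusRd]  L3: P0=S P1=I P2=O  mem[L3]=76
9. P0: load  L3  bus=[-]  L3: P0=S P1=I P2=O  mem[L3]=76
10. P2: store L3 := 69  bus=[BusUpgr]  L3: P0=I P1=I P2=M  mem[L3]=76
11. P0: store L3 := 44  bus=[BusRdX,Flush]  L3: P0=M P1=I P2=I  mem[L3]=69
12. P2: load  L0  bus=[-]  L0: P0=I P1=I P2=M  mem[L0]=30
13. P1: load  L0  bus=[BusRd]  L0: P0=I P1=S P2=O  mem[L0]=30
14. P1: load  L3  bus=[BusRd]  L3: P0=O P1=S P2=I  mem[L3]=69
15. P0: load  L3  bus=[-]  L3: P0=O P1=S P2=I  mem[L3]=69

bus = BusRd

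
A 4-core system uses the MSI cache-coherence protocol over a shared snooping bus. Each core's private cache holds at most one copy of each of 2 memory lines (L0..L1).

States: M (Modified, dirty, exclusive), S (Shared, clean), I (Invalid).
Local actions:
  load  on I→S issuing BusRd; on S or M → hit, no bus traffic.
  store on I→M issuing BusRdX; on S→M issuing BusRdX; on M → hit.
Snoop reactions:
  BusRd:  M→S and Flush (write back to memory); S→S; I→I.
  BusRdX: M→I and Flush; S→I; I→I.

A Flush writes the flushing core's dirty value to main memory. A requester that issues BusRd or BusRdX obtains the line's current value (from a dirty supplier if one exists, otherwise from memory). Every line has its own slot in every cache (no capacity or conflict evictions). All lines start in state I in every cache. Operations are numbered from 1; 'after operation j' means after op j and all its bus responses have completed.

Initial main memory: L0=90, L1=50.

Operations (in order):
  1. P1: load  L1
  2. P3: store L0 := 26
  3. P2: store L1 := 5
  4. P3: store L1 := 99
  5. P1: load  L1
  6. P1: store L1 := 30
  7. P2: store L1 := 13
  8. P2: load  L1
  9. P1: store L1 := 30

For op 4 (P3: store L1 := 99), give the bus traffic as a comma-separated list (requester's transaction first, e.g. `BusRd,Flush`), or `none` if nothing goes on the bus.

bus = BusRdX,Flush

  op1 P1: load  L1 → I/S/I/I on L1; bus BusRd; mem=50
  op2 P3: store L0 := 26 → I/I/I/M on L0; bus BusRdX; mem=90
  op3 P2: store L1 := 5 → I/I/M/I on L1; bus BusRdX; mem=50
  op4 P3: store L1 := 99 → I/I/I/M on L1; bus BusRdX Flush; mem=5
  op5 P1: load  L1 → I/S/I/S on L1; bus BusRd Flush; mem=99
  op6 P1: store L1 := 30 → I/M/I/I on L1; bus BusRdX; mem=99
  op7 P2: store L1 := 13 → I/I/M/I on L1; bus BusRdX Flush; mem=30
  op8 P2: load  L1 → I/I/M/I on L1; bus (none); mem=30
  op9 P1: store L1 := 30 → I/M/I/I on L1; bus BusRdX Flush; mem=13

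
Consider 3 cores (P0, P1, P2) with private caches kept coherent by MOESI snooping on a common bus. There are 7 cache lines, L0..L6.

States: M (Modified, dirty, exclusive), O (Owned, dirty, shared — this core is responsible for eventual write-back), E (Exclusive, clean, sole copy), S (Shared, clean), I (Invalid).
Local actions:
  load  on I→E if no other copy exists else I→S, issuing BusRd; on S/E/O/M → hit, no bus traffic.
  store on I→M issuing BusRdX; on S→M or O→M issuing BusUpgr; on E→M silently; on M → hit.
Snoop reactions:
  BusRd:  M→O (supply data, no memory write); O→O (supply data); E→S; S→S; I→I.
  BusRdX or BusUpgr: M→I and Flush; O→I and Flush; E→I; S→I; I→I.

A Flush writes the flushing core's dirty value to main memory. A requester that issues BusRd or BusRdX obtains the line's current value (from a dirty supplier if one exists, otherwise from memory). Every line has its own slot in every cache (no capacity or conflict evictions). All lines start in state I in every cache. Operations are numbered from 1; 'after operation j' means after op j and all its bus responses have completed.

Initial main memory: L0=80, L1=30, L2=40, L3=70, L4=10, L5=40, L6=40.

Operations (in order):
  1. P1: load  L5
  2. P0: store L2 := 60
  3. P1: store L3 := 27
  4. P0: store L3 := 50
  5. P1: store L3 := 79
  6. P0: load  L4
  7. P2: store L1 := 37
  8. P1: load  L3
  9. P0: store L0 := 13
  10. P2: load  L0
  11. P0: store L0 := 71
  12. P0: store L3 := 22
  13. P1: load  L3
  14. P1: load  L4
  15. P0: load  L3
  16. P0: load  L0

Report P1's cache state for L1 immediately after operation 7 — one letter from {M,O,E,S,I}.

step 1: P1: load  L5  ⟶  IEI  (L5)  txn=BusRd  M[L5]=40
step 2: P0: store L2 := 60  ⟶  MII  (L2)  txn=BusRdX  M[L2]=40
step 3: P1: store L3 := 27  ⟶  IMI  (L3)  txn=BusRdX  M[L3]=70
step 4: P0: store L3 := 50  ⟶  MII  (L3)  txn=BusRdX+Flush  M[L3]=27
step 5: P1: store L3 := 79  ⟶  IMI  (L3)  txn=BusRdX+Flush  M[L3]=50
step 6: P0: load  L4  ⟶  EII  (L4)  txn=BusRd  M[L4]=10
step 7: P2: store L1 := 37  ⟶  IIM  (L1)  txn=BusRdX  M[L1]=30
step 8: P1: load  L3  ⟶  IMI  (L3)  txn=∅  M[L3]=50
step 9: P0: store L0 := 13  ⟶  MII  (L0)  txn=BusRdX  M[L0]=80
step 10: P2: load  L0  ⟶  OIS  (L0)  txn=BusRd  M[L0]=80
step 11: P0: store L0 := 71  ⟶  MII  (L0)  txn=BusUpgr  M[L0]=80
step 12: P0: store L3 := 22  ⟶  MII  (L3)  txn=BusRdX+Flush  M[L3]=79
step 13: P1: load  L3  ⟶  OSI  (L3)  txn=BusRd  M[L3]=79
step 14: P1: load  L4  ⟶  SSI  (L4)  txn=BusRd  M[L4]=10
step 15: P0: load  L3  ⟶  OSI  (L3)  txn=∅  M[L3]=79
step 16: P0: load  L0  ⟶  MII  (L0)  txn=∅  M[L0]=80

state = I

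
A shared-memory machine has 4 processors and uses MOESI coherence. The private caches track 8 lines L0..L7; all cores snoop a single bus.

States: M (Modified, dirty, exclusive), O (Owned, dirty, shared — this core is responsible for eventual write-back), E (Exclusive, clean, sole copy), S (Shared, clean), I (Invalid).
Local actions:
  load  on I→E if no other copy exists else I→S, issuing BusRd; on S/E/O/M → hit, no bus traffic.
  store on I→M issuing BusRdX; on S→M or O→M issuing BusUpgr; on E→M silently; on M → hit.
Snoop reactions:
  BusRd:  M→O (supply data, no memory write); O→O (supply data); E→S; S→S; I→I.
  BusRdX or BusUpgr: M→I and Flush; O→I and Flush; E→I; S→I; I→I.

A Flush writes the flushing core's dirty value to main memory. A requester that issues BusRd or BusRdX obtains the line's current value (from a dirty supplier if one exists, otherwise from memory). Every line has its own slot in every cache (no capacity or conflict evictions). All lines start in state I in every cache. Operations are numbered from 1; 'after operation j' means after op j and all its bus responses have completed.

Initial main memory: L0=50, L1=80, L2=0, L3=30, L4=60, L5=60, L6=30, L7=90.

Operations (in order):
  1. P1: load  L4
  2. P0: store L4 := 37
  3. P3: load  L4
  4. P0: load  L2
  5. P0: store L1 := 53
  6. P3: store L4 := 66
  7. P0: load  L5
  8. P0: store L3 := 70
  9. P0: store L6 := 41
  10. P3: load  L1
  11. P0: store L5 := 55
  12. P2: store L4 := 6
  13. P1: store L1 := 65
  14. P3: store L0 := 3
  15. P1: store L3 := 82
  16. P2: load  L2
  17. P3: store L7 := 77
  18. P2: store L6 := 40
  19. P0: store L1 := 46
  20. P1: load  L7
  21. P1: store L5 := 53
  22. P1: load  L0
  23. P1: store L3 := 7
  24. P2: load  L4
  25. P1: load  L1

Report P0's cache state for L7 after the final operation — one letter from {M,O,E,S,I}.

state = I

step 1: P1: load  L4  ⟶  IEII  (L4)  txn=BusRd  M[L4]=60
step 2: P0: store L4 := 37  ⟶  MIII  (L4)  txn=BusRdX  M[L4]=60
step 3: P3: load  L4  ⟶  OIIS  (L4)  txn=BusRd  M[L4]=60
step 4: P0: load  L2  ⟶  EIII  (L2)  txn=BusRd  M[L2]=0
step 5: P0: store L1 := 53  ⟶  MIII  (L1)  txn=BusRdX  M[L1]=80
step 6: P3: store L4 := 66  ⟶  IIIM  (L4)  txn=BusUpgr+Flush  M[L4]=37
step 7: P0: load  L5  ⟶  EIII  (L5)  txn=BusRd  M[L5]=60
step 8: P0: store L3 := 70  ⟶  MIII  (L3)  txn=BusRdX  M[L3]=30
step 9: P0: store L6 := 41  ⟶  MIII  (L6)  txn=BusRdX  M[L6]=30
step 10: P3: load  L1  ⟶  OIIS  (L1)  txn=BusRd  M[L1]=80
step 11: P0: store L5 := 55  ⟶  MIII  (L5)  txn=∅  M[L5]=60
step 12: P2: store L4 := 6  ⟶  IIMI  (L4)  txn=BusRdX+Flush  M[L4]=66
step 13: P1: store L1 := 65  ⟶  IMII  (L1)  txn=BusRdX+Flush  M[L1]=53
step 14: P3: store L0 := 3  ⟶  IIIM  (L0)  txn=BusRdX  M[L0]=50
step 15: P1: store L3 := 82  ⟶  IMII  (L3)  txn=BusRdX+Flush  M[L3]=70
step 16: P2: load  L2  ⟶  SISI  (L2)  txn=BusRd  M[L2]=0
step 17: P3: store L7 := 77  ⟶  IIIM  (L7)  txn=BusRdX  M[L7]=90
step 18: P2: store L6 := 40  ⟶  IIMI  (L6)  txn=BusRdX+Flush  M[L6]=41
step 19: P0: store L1 := 46  ⟶  MIII  (L1)  txn=BusRdX+Flush  M[L1]=65
step 20: P1: load  L7  ⟶  ISIO  (L7)  txn=BusRd  M[L7]=90
step 21: P1: store L5 := 53  ⟶  IMII  (L5)  txn=BusRdX+Flush  M[L5]=55
step 22: P1: load  L0  ⟶  ISIO  (L0)  txn=BusRd  M[L0]=50
step 23: P1: store L3 := 7  ⟶  IMII  (L3)  txn=∅  M[L3]=70
step 24: P2: load  L4  ⟶  IIMI  (L4)  txn=∅  M[L4]=66
step 25: P1: load  L1  ⟶  OSII  (L1)  txn=BusRd  M[L1]=65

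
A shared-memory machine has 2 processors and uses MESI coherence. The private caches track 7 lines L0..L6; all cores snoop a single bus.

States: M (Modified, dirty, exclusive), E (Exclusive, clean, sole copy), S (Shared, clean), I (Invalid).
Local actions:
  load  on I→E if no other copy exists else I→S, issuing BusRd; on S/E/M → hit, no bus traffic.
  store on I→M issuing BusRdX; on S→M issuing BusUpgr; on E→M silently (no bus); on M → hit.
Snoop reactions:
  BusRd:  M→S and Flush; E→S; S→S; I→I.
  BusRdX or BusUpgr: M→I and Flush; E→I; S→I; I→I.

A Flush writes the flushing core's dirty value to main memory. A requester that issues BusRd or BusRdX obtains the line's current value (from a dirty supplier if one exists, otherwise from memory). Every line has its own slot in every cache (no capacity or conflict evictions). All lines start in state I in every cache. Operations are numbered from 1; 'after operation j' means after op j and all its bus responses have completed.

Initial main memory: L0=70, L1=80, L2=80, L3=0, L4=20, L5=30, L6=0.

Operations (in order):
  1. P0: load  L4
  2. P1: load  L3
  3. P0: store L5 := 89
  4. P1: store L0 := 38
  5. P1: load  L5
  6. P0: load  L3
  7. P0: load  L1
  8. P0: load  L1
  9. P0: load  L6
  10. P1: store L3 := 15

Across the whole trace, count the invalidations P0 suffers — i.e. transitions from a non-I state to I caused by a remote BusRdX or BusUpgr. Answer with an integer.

invalidations = 1

1. P0: load  L4  bus=[BusRd]  L4: P0=E P1=I  mem[L4]=20
2. P1: load  L3  bus=[BusRd]  L3: P0=I P1=E  mem[L3]=0
3. P0: store L5 := 89  bus=[BusRdX]  L5: P0=M P1=I  mem[L5]=30
4. P1: store L0 := 38  bus=[BusRdX]  L0: P0=I P1=M  mem[L0]=70
5. P1: load  L5  bus=[BusRd,Flush]  L5: P0=S P1=S  mem[L5]=89
6. P0: load  L3  bus=[BusRd]  L3: P0=S P1=S  mem[L3]=0
7. P0: load  L1  bus=[BusRd]  L1: P0=E P1=I  mem[L1]=80
8. P0: load  L1  bus=[-]  L1: P0=E P1=I  mem[L1]=80
9. P0: load  L6  bus=[BusRd]  L6: P0=E P1=I  mem[L6]=0
10. P1: store L3 := 15  bus=[BusUpgr]  L3: P0=I P1=M  mem[L3]=0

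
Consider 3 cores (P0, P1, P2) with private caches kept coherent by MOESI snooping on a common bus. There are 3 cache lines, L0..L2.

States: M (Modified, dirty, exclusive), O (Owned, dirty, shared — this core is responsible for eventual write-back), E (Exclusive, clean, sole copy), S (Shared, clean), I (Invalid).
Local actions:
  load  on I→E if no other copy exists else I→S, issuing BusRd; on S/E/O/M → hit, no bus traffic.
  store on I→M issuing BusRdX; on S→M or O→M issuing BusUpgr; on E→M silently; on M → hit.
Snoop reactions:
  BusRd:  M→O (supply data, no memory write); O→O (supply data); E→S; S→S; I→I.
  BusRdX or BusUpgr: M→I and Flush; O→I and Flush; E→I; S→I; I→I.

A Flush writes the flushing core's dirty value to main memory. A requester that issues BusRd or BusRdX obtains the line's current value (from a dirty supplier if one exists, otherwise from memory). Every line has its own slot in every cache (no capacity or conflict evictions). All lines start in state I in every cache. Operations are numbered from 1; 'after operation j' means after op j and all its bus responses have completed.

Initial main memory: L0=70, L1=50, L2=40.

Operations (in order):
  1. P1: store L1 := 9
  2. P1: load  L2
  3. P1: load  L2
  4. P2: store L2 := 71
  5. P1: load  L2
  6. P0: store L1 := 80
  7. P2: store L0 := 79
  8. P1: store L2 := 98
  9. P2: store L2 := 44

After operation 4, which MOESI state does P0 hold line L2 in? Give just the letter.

state = I

1. P1: store L1 := 9  bus=[BusRdX]  L1: P0=I P1=M P2=I  mem[L1]=50
2. P1: load  L2  bus=[BusRd]  L2: P0=I P1=E P2=I  mem[L2]=40
3. P1: load  L2  bus=[-]  L2: P0=I P1=E P2=I  mem[L2]=40
4. P2: store L2 := 71  bus=[BusRdX]  L2: P0=I P1=I P2=M  mem[L2]=40
5. P1: load  L2  bus=[BusRd]  L2: P0=I P1=S P2=O  mem[L2]=40
6. P0: store L1 := 80  bus=[BusRdX,Flush]  L1: P0=M P1=I P2=I  mem[L1]=9
7. P2: store L0 := 79  bus=[BusRdX]  L0: P0=I P1=I P2=M  mem[L0]=70
8. P1: store L2 := 98  bus=[BusUpgr,Flush]  L2: P0=I P1=M P2=I  mem[L2]=71
9. P2: store L2 := 44  bus=[BusRdX,Flush]  L2: P0=I P1=I P2=M  mem[L2]=98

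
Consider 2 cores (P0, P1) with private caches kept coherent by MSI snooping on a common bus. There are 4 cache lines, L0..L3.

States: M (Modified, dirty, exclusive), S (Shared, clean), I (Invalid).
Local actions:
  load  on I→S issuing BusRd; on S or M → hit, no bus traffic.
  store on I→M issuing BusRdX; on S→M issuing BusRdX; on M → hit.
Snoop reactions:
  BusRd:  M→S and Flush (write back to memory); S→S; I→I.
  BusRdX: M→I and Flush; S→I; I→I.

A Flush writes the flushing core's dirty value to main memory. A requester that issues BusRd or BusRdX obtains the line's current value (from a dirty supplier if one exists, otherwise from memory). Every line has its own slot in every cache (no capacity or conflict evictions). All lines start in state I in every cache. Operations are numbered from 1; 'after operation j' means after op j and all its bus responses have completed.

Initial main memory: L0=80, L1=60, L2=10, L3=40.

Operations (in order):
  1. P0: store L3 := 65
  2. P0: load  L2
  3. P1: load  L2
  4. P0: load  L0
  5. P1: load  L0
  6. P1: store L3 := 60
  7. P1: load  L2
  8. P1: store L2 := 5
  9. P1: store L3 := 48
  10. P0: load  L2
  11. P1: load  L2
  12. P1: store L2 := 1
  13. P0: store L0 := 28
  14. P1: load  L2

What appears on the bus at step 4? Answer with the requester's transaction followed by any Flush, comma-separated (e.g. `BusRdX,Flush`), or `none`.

bus = BusRd

1. P0: store L3 := 65  bus=[BusRdX]  L3: P0=M P1=I  mem[L3]=40
2. P0: load  L2  bus=[BusRd]  L2: P0=S P1=I  mem[L2]=10
3. P1: load  L2  bus=[BusRd]  L2: P0=S P1=S  mem[L2]=10
4. P0: load  L0  bus=[BusRd]  L0: P0=S P1=I  mem[L0]=80
5. P1: load  L0  bus=[BusRd]  L0: P0=S P1=S  mem[L0]=80
6. P1: store L3 := 60  bus=[BusRdX,Flush]  L3: P0=I P1=M  mem[L3]=65
7. P1: load  L2  bus=[-]  L2: P0=S P1=S  mem[L2]=10
8. P1: store L2 := 5  bus=[BusRdX]  L2: P0=I P1=M  mem[L2]=10
9. P1: store L3 := 48  bus=[-]  L3: P0=I P1=M  mem[L3]=65
10. P0: load  L2  bus=[BusRd,Flush]  L2: P0=S P1=S  mem[L2]=5
11. P1: load  L2  bus=[-]  L2: P0=S P1=S  mem[L2]=5
12. P1: store L2 := 1  bus=[BusRdX]  L2: P0=I P1=M  mem[L2]=5
13. P0: store L0 := 28  bus=[BusRdX]  L0: P0=M P1=I  mem[L0]=80
14. P1: load  L2  bus=[-]  L2: P0=I P1=M  mem[L2]=5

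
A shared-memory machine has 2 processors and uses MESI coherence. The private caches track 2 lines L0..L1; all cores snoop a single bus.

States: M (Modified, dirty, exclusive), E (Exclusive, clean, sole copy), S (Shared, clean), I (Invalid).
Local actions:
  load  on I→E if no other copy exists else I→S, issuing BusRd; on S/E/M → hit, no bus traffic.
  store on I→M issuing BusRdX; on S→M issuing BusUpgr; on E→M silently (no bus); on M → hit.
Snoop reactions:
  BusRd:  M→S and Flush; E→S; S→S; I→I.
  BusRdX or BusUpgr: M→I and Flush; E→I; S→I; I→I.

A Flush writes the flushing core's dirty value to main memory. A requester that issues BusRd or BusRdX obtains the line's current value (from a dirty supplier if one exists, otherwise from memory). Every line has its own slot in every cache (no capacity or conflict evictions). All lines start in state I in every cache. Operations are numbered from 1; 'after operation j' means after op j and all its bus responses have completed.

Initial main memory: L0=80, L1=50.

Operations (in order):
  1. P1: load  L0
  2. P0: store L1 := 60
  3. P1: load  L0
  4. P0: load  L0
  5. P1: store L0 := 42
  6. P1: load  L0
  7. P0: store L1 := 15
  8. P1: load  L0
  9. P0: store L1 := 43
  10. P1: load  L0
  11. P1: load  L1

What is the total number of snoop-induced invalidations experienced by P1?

  op1 P1: load  L0 → I/E on L0; bus BusRd; mem=80
  op2 P0: store L1 := 60 → M/I on L1; bus BusRdX; mem=50
  op3 P1: load  L0 → I/E on L0; bus (none); mem=80
  op4 P0: load  L0 → S/S on L0; bus BusRd; mem=80
  op5 P1: store L0 := 42 → I/M on L0; bus BusUpgr; mem=80
  op6 P1: load  L0 → I/M on L0; bus (none); mem=80
  op7 P0: store L1 := 15 → M/I on L1; bus (none); mem=50
  op8 P1: load  L0 → I/M on L0; bus (none); mem=80
  op9 P0: store L1 := 43 → M/I on L1; bus (none); mem=50
  op10 P1: load  L0 → I/M on L0; bus (none); mem=80
  op11 P1: load  L1 → S/S on L1; bus BusRd Flush; mem=43

invalidations = 0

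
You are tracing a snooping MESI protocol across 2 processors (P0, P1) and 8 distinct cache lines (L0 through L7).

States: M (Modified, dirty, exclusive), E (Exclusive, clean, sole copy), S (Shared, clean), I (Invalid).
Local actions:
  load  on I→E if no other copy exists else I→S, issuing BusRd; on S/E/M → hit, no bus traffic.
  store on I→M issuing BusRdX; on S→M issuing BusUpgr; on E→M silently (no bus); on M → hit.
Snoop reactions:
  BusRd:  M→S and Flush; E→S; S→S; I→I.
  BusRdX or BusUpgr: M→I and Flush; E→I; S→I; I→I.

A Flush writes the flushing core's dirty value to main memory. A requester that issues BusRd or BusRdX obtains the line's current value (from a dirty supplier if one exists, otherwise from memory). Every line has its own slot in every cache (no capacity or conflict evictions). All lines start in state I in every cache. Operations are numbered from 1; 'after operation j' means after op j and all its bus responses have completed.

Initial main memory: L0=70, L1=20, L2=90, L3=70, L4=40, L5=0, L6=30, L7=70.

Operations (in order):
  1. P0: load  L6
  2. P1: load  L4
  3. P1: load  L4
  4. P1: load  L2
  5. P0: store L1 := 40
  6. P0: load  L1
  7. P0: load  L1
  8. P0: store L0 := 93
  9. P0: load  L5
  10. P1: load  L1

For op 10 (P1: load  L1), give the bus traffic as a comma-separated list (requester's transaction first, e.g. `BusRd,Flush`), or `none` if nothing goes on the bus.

bus = BusRd,Flush

[1] P0: load  L6 | P0:E(30), P1:I | bus: BusRd
[2] P1: load  L4 | P0:I, P1:E(40) | bus: BusRd
[3] P1: load  L4 | P0:I, P1:E(40) | bus: none
[4] P1: load  L2 | P0:I, P1:E(90) | bus: BusRd
[5] P0: store L1 := 40 | P0:M(40), P1:I | bus: BusRdX
[6] P0: load  L1 | P0:M(40), P1:I | bus: none
[7] P0: load  L1 | P0:M(40), P1:I | bus: none
[8] P0: store L0 := 93 | P0:M(93), P1:I | bus: BusRdX
[9] P0: load  L5 | P0:E(0), P1:I | bus: BusRd
[10] P1: load  L1 | P0:S(40), P1:S(40) | bus: BusRd,Flush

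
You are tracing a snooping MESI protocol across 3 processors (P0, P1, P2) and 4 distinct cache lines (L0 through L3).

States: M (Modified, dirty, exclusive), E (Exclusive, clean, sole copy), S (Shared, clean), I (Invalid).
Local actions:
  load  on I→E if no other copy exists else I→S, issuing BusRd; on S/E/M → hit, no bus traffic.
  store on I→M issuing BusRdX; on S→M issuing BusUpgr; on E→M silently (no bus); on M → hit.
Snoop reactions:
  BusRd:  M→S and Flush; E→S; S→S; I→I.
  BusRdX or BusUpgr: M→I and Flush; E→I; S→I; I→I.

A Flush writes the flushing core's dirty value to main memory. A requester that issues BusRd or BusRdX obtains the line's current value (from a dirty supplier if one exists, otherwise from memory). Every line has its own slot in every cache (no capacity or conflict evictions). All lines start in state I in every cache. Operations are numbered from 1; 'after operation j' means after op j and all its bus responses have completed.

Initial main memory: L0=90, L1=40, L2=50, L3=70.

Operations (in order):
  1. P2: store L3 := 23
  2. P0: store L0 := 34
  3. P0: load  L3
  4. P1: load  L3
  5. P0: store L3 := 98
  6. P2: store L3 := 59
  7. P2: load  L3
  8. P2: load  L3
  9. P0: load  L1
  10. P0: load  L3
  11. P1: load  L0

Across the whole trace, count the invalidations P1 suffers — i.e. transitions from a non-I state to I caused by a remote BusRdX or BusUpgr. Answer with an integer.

invalidations = 1

[1] P2: store L3 := 23 | P0:I, P1:I, P2:M(23) | bus: BusRdX
[2] P0: store L0 := 34 | P0:M(34), P1:I, P2:I | bus: BusRdX
[3] P0: load  L3 | P0:S(23), P1:I, P2:S(23) | bus: BusRd,Flush
[4] P1: load  L3 | P0:S(23), P1:S(23), P2:S(23) | bus: BusRd
[5] P0: store L3 := 98 | P0:M(98), P1:I, P2:I | bus: BusUpgr
[6] P2: store L3 := 59 | P0:I, P1:I, P2:M(59) | bus: BusRdX,Flush
[7] P2: load  L3 | P0:I, P1:I, P2:M(59) | bus: none
[8] P2: load  L3 | P0:I, P1:I, P2:M(59) | bus: none
[9] P0: load  L1 | P0:E(40), P1:I, P2:I | bus: BusRd
[10] P0: load  L3 | P0:S(59), P1:I, P2:S(59) | bus: BusRd,Flush
[11] P1: load  L0 | P0:S(34), P1:S(34), P2:I | bus: BusRd,Flush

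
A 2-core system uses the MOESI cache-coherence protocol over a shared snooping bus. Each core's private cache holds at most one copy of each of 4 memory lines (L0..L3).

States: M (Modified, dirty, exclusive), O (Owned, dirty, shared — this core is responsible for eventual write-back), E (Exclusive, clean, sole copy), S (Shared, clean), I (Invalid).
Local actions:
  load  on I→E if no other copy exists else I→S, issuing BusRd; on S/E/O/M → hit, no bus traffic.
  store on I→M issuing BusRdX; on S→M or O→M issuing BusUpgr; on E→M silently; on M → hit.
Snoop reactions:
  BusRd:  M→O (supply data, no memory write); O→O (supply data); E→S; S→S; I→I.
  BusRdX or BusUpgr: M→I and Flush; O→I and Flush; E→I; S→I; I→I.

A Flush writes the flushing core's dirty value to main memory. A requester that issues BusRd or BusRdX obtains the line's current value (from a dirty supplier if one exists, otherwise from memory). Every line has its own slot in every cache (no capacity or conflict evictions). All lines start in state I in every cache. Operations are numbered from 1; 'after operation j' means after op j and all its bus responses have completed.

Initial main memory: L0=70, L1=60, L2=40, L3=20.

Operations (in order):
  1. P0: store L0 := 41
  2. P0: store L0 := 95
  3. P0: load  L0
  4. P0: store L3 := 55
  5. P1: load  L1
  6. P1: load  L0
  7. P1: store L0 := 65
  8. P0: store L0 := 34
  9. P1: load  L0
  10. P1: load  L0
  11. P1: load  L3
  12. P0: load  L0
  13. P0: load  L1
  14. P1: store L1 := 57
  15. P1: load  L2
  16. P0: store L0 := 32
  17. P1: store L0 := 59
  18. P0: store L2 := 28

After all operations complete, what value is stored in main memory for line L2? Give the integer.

step 1: P0: store L0 := 41  ⟶  MI  (L0)  txn=BusRdX  M[L0]=70
step 2: P0: store L0 := 95  ⟶  MI  (L0)  txn=∅  M[L0]=70
step 3: P0: load  L0  ⟶  MI  (L0)  txn=∅  M[L0]=70
step 4: P0: store L3 := 55  ⟶  MI  (L3)  txn=BusRdX  M[L3]=20
step 5: P1: load  L1  ⟶  IE  (L1)  txn=BusRd  M[L1]=60
step 6: P1: load  L0  ⟶  OS  (L0)  txn=BusRd  M[L0]=70
step 7: P1: store L0 := 65  ⟶  IM  (L0)  txn=BusUpgr+Flush  M[L0]=95
step 8: P0: store L0 := 34  ⟶  MI  (L0)  txn=BusRdX+Flush  M[L0]=65
step 9: P1: load  L0  ⟶  OS  (L0)  txn=BusRd  M[L0]=65
step 10: P1: load  L0  ⟶  OS  (L0)  txn=∅  M[L0]=65
step 11: P1: load  L3  ⟶  OS  (L3)  txn=BusRd  M[L3]=20
step 12: P0: load  L0  ⟶  OS  (L0)  txn=∅  M[L0]=65
step 13: P0: load  L1  ⟶  SS  (L1)  txn=BusRd  M[L1]=60
step 14: P1: store L1 := 57  ⟶  IM  (L1)  txn=BusUpgr  M[L1]=60
step 15: P1: load  L2  ⟶  IE  (L2)  txn=BusRd  M[L2]=40
step 16: P0: store L0 := 32  ⟶  MI  (L0)  txn=BusUpgr  M[L0]=65
step 17: P1: store L0 := 59  ⟶  IM  (L0)  txn=BusRdX+Flush  M[L0]=32
step 18: P0: store L2 := 28  ⟶  MI  (L2)  txn=BusRdX  M[L2]=40

memory[L2] = 40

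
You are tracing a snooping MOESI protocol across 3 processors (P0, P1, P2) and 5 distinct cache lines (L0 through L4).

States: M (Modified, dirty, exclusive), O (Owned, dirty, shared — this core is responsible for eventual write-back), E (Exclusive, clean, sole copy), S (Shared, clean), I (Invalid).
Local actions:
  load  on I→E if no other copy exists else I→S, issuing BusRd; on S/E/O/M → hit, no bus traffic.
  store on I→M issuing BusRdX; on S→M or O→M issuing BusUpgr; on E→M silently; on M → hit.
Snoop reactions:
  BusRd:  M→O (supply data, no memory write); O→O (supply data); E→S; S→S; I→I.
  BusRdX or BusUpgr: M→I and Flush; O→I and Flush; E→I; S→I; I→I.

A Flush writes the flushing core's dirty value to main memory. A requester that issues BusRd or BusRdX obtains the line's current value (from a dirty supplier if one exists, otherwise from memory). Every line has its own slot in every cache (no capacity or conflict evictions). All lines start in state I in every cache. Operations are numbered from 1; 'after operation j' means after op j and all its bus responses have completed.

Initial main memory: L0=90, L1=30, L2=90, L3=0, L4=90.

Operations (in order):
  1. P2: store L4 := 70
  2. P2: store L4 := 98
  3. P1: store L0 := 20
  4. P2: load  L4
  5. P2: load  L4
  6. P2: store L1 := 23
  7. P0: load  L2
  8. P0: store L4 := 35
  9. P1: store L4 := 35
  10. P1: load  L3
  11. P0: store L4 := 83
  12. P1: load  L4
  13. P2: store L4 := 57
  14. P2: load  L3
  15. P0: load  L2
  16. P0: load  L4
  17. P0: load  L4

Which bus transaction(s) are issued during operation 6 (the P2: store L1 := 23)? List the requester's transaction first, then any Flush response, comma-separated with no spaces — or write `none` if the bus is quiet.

1. P2: store L4 := 70  bus=[BusRdX]  L4: P0=I P1=I P2=M  mem[L4]=90
2. P2: store L4 := 98  bus=[-]  L4: P0=I P1=I P2=M  mem[L4]=90
3. P1: store L0 := 20  bus=[BusRdX]  L0: P0=I P1=M P2=I  mem[L0]=90
4. P2: load  L4  bus=[-]  L4: P0=I P1=I P2=M  mem[L4]=90
5. P2: load  L4  bus=[-]  L4: P0=I P1=I P2=M  mem[L4]=90
6. P2: store L1 := 23  bus=[BusRdX]  L1: P0=I P1=I P2=M  mem[L1]=30
7. P0: load  L2  bus=[BusRd]  L2: P0=E P1=I P2=I  mem[L2]=90
8. P0: store L4 := 35  bus=[BusRdX,Flush]  L4: P0=M P1=I P2=I  mem[L4]=98
9. P1: store L4 := 35  bus=[BusRdX,Flush]  L4: P0=I P1=M P2=I  mem[L4]=35
10. P1: load  L3  bus=[BusRd]  L3: P0=I P1=E P2=I  mem[L3]=0
11. P0: store L4 := 83  bus=[BusRdX,Flush]  L4: P0=M P1=I P2=I  mem[L4]=35
12. P1: load  L4  bus=[BusRd]  L4: P0=O P1=S P2=I  mem[L4]=35
13. P2: store L4 := 57  bus=[BusRdX,Flush]  L4: P0=I P1=I P2=M  mem[L4]=83
14. P2: load  L3  bus=[BusRd]  L3: P0=I P1=S P2=S  mem[L3]=0
15. P0: load  L2  bus=[-]  L2: P0=E P1=I P2=I  mem[L2]=90
16. P0: load  L4  bus=[BusRd]  L4: P0=S P1=I P2=O  mem[L4]=83
17. P0: load  L4  bus=[-]  L4: P0=S P1=I P2=O  mem[L4]=83

bus = BusRdX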